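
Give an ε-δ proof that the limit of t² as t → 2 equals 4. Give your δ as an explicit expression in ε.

δ = min(1, ε/5)

Fix ε > 0. We seek δ > 0 with 0 < |t − 2| < δ ⇒ |t² − 4| < ε.
Factor: t² − 4 = (t − 2)(t + 2), so |t² − 4| = |t − 2|·|t + 2|.
Impose δ ≤ 1 so that |t| < 3; then |t + 2| ≤ 5.
Hence |t² − 4| ≤ 5|t − 2|, which is < ε once |t − 2| < ε/5.
Take δ = min(1, ε/5). If 0 < |t − 2| < δ then both bounds hold and |t² − 4| ≤ 5|t − 2| < 5·(ε/5) = ε.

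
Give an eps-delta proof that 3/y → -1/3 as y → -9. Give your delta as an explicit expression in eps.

Let eps > 0. We seek delta > 0 such that 0 < |y + 9| < delta implies |3/y + 1/3| < eps.
|3/y + 1/3| = 3·|-9 − y|/(9·|y|) = 3|y + 9|/(9|y|).
Require delta ≤ 9/2 so that |y| > 9 − 9/2 = 9/2, hence 9|y| > 81/2.
Then |3/y + 1/3| < 3|y + 9|/(81/2), which is < eps when |y + 9| < (27/2)eps.
Take delta = min(9/2, (27/2)eps). Then 0 < |y + 9| < delta gives both |y + 9| < 9/2 and |y + 9| < (27/2)eps, so |3/y + 1/3| < eps.

delta = min(9/2, (27/2)eps)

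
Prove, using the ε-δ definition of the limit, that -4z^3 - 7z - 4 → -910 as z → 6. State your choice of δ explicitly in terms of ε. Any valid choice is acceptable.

Let ε > 0 be given. We want δ > 0 such that 0 < |z − 6| < δ implies |(-4z^3 - 7z - 4) + 910| < ε.
(-4z^3 - 7z - 4) + 910 = -4z^3 - 7z + 906 = (z − 6)(-4z^2 - 24z - 151).
So |(-4z^3 - 7z - 4) + 910| = |z − 6|·|-4z^2 - 24z - 151|.
Require δ ≤ 1. Then |z − 6| < 1 gives |z| < 7, and by the triangle inequality |-4z^2 - 24z - 151| ≤ 4·7^2 + 24·7 + 151 = 515.
Hence |(-4z^3 - 7z - 4) + 910| ≤ 515|z − 6| < ε provided |z − 6| < ε/515.
Take δ = min(1, ε/515). Then 0 < |z − 6| < δ gives both |z − 6| < 1 and |z − 6| < ε/515, so |(-4z^3 - 7z - 4) + 910| < ε.

δ = min(1, ε/515)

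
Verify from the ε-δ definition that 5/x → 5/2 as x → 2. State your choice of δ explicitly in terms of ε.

δ = min(1, (2/5)ε)

Fix ε > 0. We seek δ > 0 such that 0 < |x − 2| < δ implies |5/x − (5/2)| < ε.
|5/x − (5/2)| = 5·|2 − x|/(2·|x|) = 5|x − 2|/(2|x|).
Restrict δ ≤ 1. Then |x − 2| < 1 gives |x| > 1, so 2|x| > 2.
Then |5/x − (5/2)| < 5|x − 2|/2, which is < ε when |x − 2| < (2/5)ε.
Take δ = min(1, (2/5)ε). Then 0 < |x − 2| < δ gives both |x − 2| < 1 and |x − 2| < (2/5)ε, so |5/x − (5/2)| < ε.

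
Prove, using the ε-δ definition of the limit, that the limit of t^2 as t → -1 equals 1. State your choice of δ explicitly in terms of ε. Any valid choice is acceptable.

Suppose ε > 0. We seek δ > 0 with 0 < |t + 1| < δ ⇒ |t^2 − 1| < ε.
Factor: t^2 − 1 = (t + 1)(t - 1), so |t^2 − 1| = |t + 1|·|t - 1|.
Restrict δ ≤ 1. Then |t + 1| < 1 gives |t| < 2, so by the triangle inequality |t - 1| ≤ 2 + 1 = 3.
Hence |t^2 − 1| ≤ 3|t + 1|, which is < ε once |t + 1| < ε/3.
Take δ = min(1, ε/3). If 0 < |t + 1| < δ then both bounds hold and |t^2 − 1| ≤ 3|t + 1| < 3·(ε/3) = ε.

δ = min(1, ε/3)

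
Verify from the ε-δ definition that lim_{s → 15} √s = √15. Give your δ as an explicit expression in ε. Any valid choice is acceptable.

δ = min(15, √15·ε)

Let ε > 0 be given. We want δ > 0 such that 0 < |s − 15| < δ implies |√s − √15| < ε.
Rationalise: √s − √15 = (s − 15)/(√s + √15), so |√s − √15| = |s − 15|/(√s + √15).
Restrict δ ≤ 15 so that |s − 15| < 15 forces s > 0, and then √s + √15 > √15.
Hence |√s − √15| < |s − 15|/√15, which is < ε once |s − 15| < √15·ε.
Take δ = min(15, √15·ε). If 0 < |s − 15| < δ then s > 0 and |√s − √15| < |s − 15|/√15 < ε.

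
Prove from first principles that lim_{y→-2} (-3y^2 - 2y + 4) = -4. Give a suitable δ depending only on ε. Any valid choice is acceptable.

Let ε > 0 be given. We want δ > 0 such that 0 < |y + 2| < δ implies |(-3y^2 - 2y + 4) + 4| < ε.
(-3y^2 - 2y + 4) + 4 = -3y^2 - 2y + 8 = (y + 2)(-3y + 4).
So |(-3y^2 - 2y + 4) + 4| = |y + 2|·|-3y + 4|.
Assume first that |y + 2| < 1, so |y| < 3. Then |-3y + 4| ≤ 3·3 + 4 = 13.
Hence |(-3y^2 - 2y + 4) + 4| ≤ 13|y + 2| < ε provided |y + 2| < ε/13.
Take δ = min(1, ε/13). Then 0 < |y + 2| < δ gives both |y + 2| < 1 and |y + 2| < ε/13, so |(-3y^2 - 2y + 4) + 4| < ε.

δ = min(1, ε/13)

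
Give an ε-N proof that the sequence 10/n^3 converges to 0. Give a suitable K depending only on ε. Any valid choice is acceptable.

Let ε > 0 be given. For n ≥ 1, |10/n^3 − 0| = 10/n^3.
10/n^3 < ε ⇔ n^3 > 10/ε ⇔ n > (10/ε)^{1/3}.
Take K = (10/ε)^{1/3}. Then n > K implies 10/n^3 < ε.

K = (10/ε)^{1/3}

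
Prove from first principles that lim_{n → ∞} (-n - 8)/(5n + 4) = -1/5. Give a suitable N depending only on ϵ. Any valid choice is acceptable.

N = (36/25)/ϵ

Fix ϵ > 0. For n ≥ 1, |(-n - 8)/(5n + 4) + 1/5| = |-36|/(5(5n + 4)) = 36/(5(5n + 4)).
Since 5n + 4 ≥ 5n for n ≥ 1, this is ≤ 36/(5·5n) = (36/25)/n.
So |(-n - 8)/(5n + 4) + 1/5| < ϵ whenever n > (36/25)/ϵ.
Take N = (36/25)/ϵ. If n > N then |(-n - 8)/(5n + 4) + 1/5| ≤ (36/25)/n < ϵ.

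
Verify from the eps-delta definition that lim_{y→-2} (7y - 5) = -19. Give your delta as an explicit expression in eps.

Let eps > 0. We need delta > 0 so that 0 < |y + 2| < delta implies |(7y - 5) + 19| < eps.
Since (7y - 5) + 19 = 7(y + 2), we have |(7y - 5) + 19| = 7|y + 2|.
Thus it suffices that |y + 2| < eps/7.
Choosing delta = eps/7 gives |(7y - 5) + 19| = 7|y + 2| < eps whenever |y + 2| < delta.

delta = eps/7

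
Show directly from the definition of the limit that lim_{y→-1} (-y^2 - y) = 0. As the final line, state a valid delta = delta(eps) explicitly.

delta = min(2, eps/3)

Fix eps > 0. We want delta > 0 such that 0 < |y + 1| < delta implies |(-y^2 - y)| < eps.
(-y^2 - y) = -y^2 - y = (y + 1)(-y).
So |(-y^2 - y)| = |y + 1|·|-y|.
Require delta ≤ 2. Then |y + 1| < 2 gives |y| < 3, and by the triangle inequality |-y| ≤ 3 = 3.
Hence |(-y^2 - y)| ≤ 3|y + 1| < eps provided |y + 1| < eps/3.
Choosing delta = min(2, eps/3) ensures both conditions, hence |(-y^2 - y)| < eps.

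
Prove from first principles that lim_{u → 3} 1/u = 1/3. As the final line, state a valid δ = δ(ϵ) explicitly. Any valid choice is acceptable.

Suppose ϵ > 0. We seek δ > 0 such that 0 < |u − 3| < δ implies |1/u − (1/3)| < ϵ.
|1/u − (1/3)| = |3 − u|/(3·|u|) = |u − 3|/(3|u|).
Restrict δ ≤ 3/2. Then |u − 3| < 3/2 gives |u| > 3/2, so 3|u| > 9/2.
Then |1/u − (1/3)| < |u − 3|/(9/2), which is < ϵ when |u − 3| < (9/2)ϵ.
Take δ = min(3/2, (9/2)ϵ). Then 0 < |u − 3| < δ gives both |u − 3| < 3/2 and |u − 3| < (9/2)ϵ, so |1/u − (1/3)| < ϵ.

δ = min(3/2, (9/2)ϵ)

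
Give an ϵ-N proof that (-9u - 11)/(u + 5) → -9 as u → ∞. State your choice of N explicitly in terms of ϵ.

N = 34/ϵ

Let ϵ > 0. We seek N > 0 such that u > N implies |(-9u - 11)/(u + 5) + 9| < ϵ.
(-9u - 11)/(u + 5) + 9 = ((-9u - 11) − (-9)(u + 5)) / ((u + 5)) = 34/((u + 5)).
For u > 0 we have u + 5 > u, so |(-9u - 11)/(u + 5) + 9| = 34/((u + 5)) < 34/(u) = 34/u.
Thus |(-9u - 11)/(u + 5) + 9| < ϵ whenever u > 34/ϵ.
Take N = 34/ϵ. If u > N then |(-9u - 11)/(u + 5) + 9| < 34/u < ϵ.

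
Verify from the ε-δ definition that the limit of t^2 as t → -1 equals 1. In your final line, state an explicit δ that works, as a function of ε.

Let ε > 0 be given. We seek δ > 0 with 0 < |t + 1| < δ ⇒ |t^2 − 1| < ε.
Factor: t^2 − 1 = (t + 1)(t - 1), so |t^2 − 1| = |t + 1|·|t - 1|.
Impose δ ≤ 1 so that |t| < 2; then |t - 1| ≤ 3.
Hence |t^2 − 1| ≤ 3|t + 1|, which is < ε once |t + 1| < ε/3.
Take δ = min(1, ε/3). If 0 < |t + 1| < δ then both bounds hold and |t^2 − 1| ≤ 3|t + 1| < 3·(ε/3) = ε.

δ = min(1, ε/3)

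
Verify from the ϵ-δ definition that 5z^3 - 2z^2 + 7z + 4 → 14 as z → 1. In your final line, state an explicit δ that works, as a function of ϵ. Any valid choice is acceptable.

δ = min(2, ϵ/64)

Suppose ϵ > 0. We want δ > 0 such that 0 < |z − 1| < δ implies |(5z^3 - 2z^2 + 7z + 4) − 14| < ϵ.
(5z^3 - 2z^2 + 7z + 4) − 14 = 5z^3 - 2z^2 + 7z - 10 = (z − 1)(5z^2 + 3z + 10).
So |(5z^3 - 2z^2 + 7z + 4) − 14| = |z − 1|·|5z^2 + 3z + 10|.
Require δ ≤ 2. Then |z − 1| < 2 gives |z| < 3, and by the triangle inequality |5z^2 + 3z + 10| ≤ 5·3^2 + 3·3 + 10 = 64.
Hence |(5z^3 - 2z^2 + 7z + 4) − 14| ≤ 64|z − 1| < ϵ provided |z − 1| < ϵ/64.
Take δ = min(2, ϵ/64). Then 0 < |z − 1| < δ gives both |z − 1| < 2 and |z − 1| < ϵ/64, so |(5z^3 - 2z^2 + 7z + 4) − 14| < ϵ.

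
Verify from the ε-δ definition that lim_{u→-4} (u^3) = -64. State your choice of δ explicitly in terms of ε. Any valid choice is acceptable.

Suppose ε > 0. We seek δ > 0 with 0 < |u + 4| < δ ⇒ |u^3 + 64| < ε.
Factor: u^3 + 64 = (u + 4)(u^2 - 4u + 16), so |u^3 + 64| = |u + 4|·|u^2 - 4u + 16|.
Restrict δ ≤ 2. Then |u + 4| < 2 gives |u| < 6, so by the triangle inequality |u^2 - 4u + 16| ≤ 6^2 + 4·6 + 16 = 76.
Hence |u^3 + 64| ≤ 76|u + 4|, which is < ε once |u + 4| < ε/76.
Take δ = min(2, ε/76). If 0 < |u + 4| < δ then both bounds hold and |u^3 + 64| ≤ 76|u + 4| < 76·(ε/76) = ε.

δ = min(2, ε/76)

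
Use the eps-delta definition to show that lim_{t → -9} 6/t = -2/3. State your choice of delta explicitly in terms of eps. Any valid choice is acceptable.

Let eps > 0 be given. We seek delta > 0 such that 0 < |t + 9| < delta implies |6/t + 2/3| < eps.
|6/t + 2/3| = 6·|-9 − t|/(9·|t|) = 6|t + 9|/(9|t|).
Restrict delta ≤ 9/2. Then |t + 9| < 9/2 gives |t| > 9/2, so 9|t| > 81/2.
Then |6/t + 2/3| < 6|t + 9|/(81/2), which is < eps when |t + 9| < (27/4)eps.
Take delta = min(9/2, (27/4)eps). Then 0 < |t + 9| < delta gives both |t + 9| < 9/2 and |t + 9| < (27/4)eps, so |6/t + 2/3| < eps.

delta = min(9/2, (27/4)eps)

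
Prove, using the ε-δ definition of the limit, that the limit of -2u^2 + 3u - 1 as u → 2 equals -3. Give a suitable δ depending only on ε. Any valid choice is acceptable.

δ = min(1, ε/7)

Suppose ε > 0. We want δ > 0 such that 0 < |u − 2| < δ implies |(-2u^2 + 3u - 1) + 3| < ε.
(-2u^2 + 3u - 1) + 3 = -2u^2 + 3u + 2 = (u − 2)(-2u - 1).
So |(-2u^2 + 3u - 1) + 3| = |u − 2|·|-2u - 1|.
Require δ ≤ 1. Then |u − 2| < 1 gives |u| < 3, and by the triangle inequality |-2u - 1| ≤ 2·3 + 1 = 7.
Hence |(-2u^2 + 3u - 1) + 3| ≤ 7|u − 2| < ε provided |u − 2| < ε/7.
Choosing δ = min(1, ε/7) ensures both conditions, hence |(-2u^2 + 3u - 1) + 3| < ε.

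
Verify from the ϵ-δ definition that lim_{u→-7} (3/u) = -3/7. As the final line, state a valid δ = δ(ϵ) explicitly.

δ = min(7/2, (49/6)ϵ)

Suppose ϵ > 0. We seek δ > 0 such that 0 < |u + 7| < δ implies |3/u + 3/7| < ϵ.
|3/u + 3/7| = 3·|-7 − u|/(7·|u|) = 3|u + 7|/(7|u|).
Require δ ≤ 7/2 so that |u| > 7 − 7/2 = 7/2, hence 7|u| > 49/2.
Then |3/u + 3/7| < 3|u + 7|/(49/2), which is < ϵ when |u + 7| < (49/6)ϵ.
Take δ = min(7/2, (49/6)ϵ). Then 0 < |u + 7| < δ gives both |u + 7| < 7/2 and |u + 7| < (49/6)ϵ, so |3/u + 3/7| < ϵ.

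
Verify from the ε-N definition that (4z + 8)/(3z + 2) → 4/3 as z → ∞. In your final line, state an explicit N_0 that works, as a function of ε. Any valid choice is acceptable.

Fix ε > 0. We seek N_0 > 0 such that z > N_0 implies |(4z + 8)/(3z + 2) − (4/3)| < ε.
(4z + 8)/(3z + 2) − (4/3) = (3(4z + 8) − 4(3z + 2)) / (3(3z + 2)) = 16/(3(3z + 2)).
For z > 0 we have 3z + 2 > 3z, so |(4z + 8)/(3z + 2) − (4/3)| = 16/(3(3z + 2)) < 16/(3·3z) = (16/9)/z.
Thus |(4z + 8)/(3z + 2) − (4/3)| < ε whenever z > (16/9)/ε.
Take N_0 = (16/9)/ε. If z > N_0 then |(4z + 8)/(3z + 2) − (4/3)| < (16/9)/z < ε.

N_0 = (16/9)/ε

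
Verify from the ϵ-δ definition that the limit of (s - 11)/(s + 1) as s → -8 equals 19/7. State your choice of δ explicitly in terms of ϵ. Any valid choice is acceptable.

δ = min(7/2, (49/24)ϵ)

Fix ϵ > 0. We want δ > 0 with 0 < |s + 8| < δ ⇒ |(s - 11)/(s + 1) − (19/7)| < ϵ.
Combining over a common denominator, (s - 11)/(s + 1) − (19/7) = [(s - 11)·(-7) − (-19)·(s + 1)] / [(-7)·(s + 1)] = 12(s + 8) / ((-7)(s + 1)).
So |(s - 11)/(s + 1) − (19/7)| = 12|s + 8| / (7·|s + 1|).
Require δ ≤ 7/2, so |s + 1| ≥ |-7| − |s + 8| > 7 − 7/2 = 7/2.
Hence |(s - 11)/(s + 1) − (19/7)| < 12|s + 8|/(7·(7/2)) = (24/49)|s + 8|, which is < ϵ once |s + 8| < (49/24)ϵ.
Take δ = min(7/2, (49/24)ϵ). Then 0 < |s + 8| < δ forces both bounds, so |(s - 11)/(s + 1) − (19/7)| < ϵ.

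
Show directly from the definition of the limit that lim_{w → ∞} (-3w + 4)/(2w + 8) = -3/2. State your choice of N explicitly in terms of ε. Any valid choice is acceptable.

N = 8/ε

Fix ε > 0. We seek N > 0 such that w > N implies |(-3w + 4)/(2w + 8) + 3/2| < ε.
(-3w + 4)/(2w + 8) + 3/2 = (2(-3w + 4) − (-3)(2w + 8)) / (2(2w + 8)) = 32/(2(2w + 8)).
For w > 0 we have 2w + 8 > 2w, so |(-3w + 4)/(2w + 8) + 3/2| = 32/(2(2w + 8)) < 32/(2·2w) = 8/w.
Thus |(-3w + 4)/(2w + 8) + 3/2| < ε whenever w > 8/ε.
Take N = 8/ε. If w > N then |(-3w + 4)/(2w + 8) + 3/2| < 8/w < ε.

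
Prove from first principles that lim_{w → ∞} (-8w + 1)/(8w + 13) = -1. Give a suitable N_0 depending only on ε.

N_0 = (7/4)/ε

Suppose ε > 0. We seek N_0 > 0 such that w > N_0 implies |(-8w + 1)/(8w + 13) + 1| < ε.
(-8w + 1)/(8w + 13) + 1 = (8(-8w + 1) − (-8)(8w + 13)) / (8(8w + 13)) = 112/(8(8w + 13)).
For w > 0 we have 8w + 13 > 8w, so |(-8w + 1)/(8w + 13) + 1| = 112/(8(8w + 13)) < 112/(8·8w) = (7/4)/w.
Thus |(-8w + 1)/(8w + 13) + 1| < ε whenever w > (7/4)/ε.
Take N_0 = (7/4)/ε. If w > N_0 then |(-8w + 1)/(8w + 13) + 1| < (7/4)/w < ε.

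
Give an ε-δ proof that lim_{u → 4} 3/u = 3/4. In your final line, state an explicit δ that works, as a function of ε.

Let ε > 0 be given. We seek δ > 0 such that 0 < |u − 4| < δ implies |3/u − (3/4)| < ε.
|3/u − (3/4)| = 3·|4 − u|/(4·|u|) = 3|u − 4|/(4|u|).
Require δ ≤ 2 so that |u| > 4 − 2 = 2, hence 4|u| > 8.
Then |3/u − (3/4)| < 3|u − 4|/8, which is < ε when |u − 4| < (8/3)ε.
Take δ = min(2, (8/3)ε). Then 0 < |u − 4| < δ gives both |u − 4| < 2 and |u − 4| < (8/3)ε, so |3/u − (3/4)| < ε.

δ = min(2, (8/3)ε)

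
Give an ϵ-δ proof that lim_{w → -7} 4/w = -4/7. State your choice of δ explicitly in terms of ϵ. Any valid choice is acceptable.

δ = min(7/2, (49/8)ϵ)

Let ϵ > 0 be given. We seek δ > 0 such that 0 < |w + 7| < δ implies |4/w + 4/7| < ϵ.
|4/w + 4/7| = 4·|-7 − w|/(7·|w|) = 4|w + 7|/(7|w|).
Require δ ≤ 7/2 so that |w| > 7 − 7/2 = 7/2, hence 7|w| > 49/2.
Then |4/w + 4/7| < 4|w + 7|/(49/2), which is < ϵ when |w + 7| < (49/8)ϵ.
Take δ = min(7/2, (49/8)ϵ). Then 0 < |w + 7| < δ gives both |w + 7| < 7/2 and |w + 7| < (49/8)ϵ, so |4/w + 4/7| < ϵ.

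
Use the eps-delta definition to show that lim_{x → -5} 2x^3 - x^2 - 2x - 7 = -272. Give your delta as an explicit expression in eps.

Let eps > 0 be given. We want delta > 0 such that 0 < |x + 5| < delta implies |(2x^3 - x^2 - 2x - 7) + 272| < eps.
(2x^3 - x^2 - 2x - 7) + 272 = 2x^3 - x^2 - 2x + 265 = (x + 5)(2x^2 - 11x + 53).
So |(2x^3 - x^2 - 2x - 7) + 272| = |x + 5|·|2x^2 - 11x + 53|.
Require delta ≤ 1. Then |x + 5| < 1 gives |x| < 6, and by the triangle inequality |2x^2 - 11x + 53| ≤ 2·6^2 + 11·6 + 53 = 191.
Hence |(2x^3 - x^2 - 2x - 7) + 272| ≤ 191|x + 5| < eps provided |x + 5| < eps/191.
Choosing delta = min(1, eps/191) ensures both conditions, hence |(2x^3 - x^2 - 2x - 7) + 272| < eps.

delta = min(1, eps/191)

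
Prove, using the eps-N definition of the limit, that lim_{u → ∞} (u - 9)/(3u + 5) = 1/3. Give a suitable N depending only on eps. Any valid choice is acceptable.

Let eps > 0 be given. We seek N > 0 such that u > N implies |(u - 9)/(3u + 5) − (1/3)| < eps.
(u - 9)/(3u + 5) − (1/3) = (3(u - 9) − (3u + 5)) / (3(3u + 5)) = -32/(3(3u + 5)).
For u > 0 we have 3u + 5 > 3u, so |(u - 9)/(3u + 5) − (1/3)| = 32/(3(3u + 5)) < 32/(3·3u) = (32/9)/u.
Thus |(u - 9)/(3u + 5) − (1/3)| < eps whenever u > (32/9)/eps.
Take N = (32/9)/eps. If u > N then |(u - 9)/(3u + 5) − (1/3)| < (32/9)/u < eps.

N = (32/9)/eps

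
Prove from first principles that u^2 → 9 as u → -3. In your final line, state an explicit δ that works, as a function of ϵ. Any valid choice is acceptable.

Suppose ϵ > 0. We seek δ > 0 with 0 < |u + 3| < δ ⇒ |u^2 − 9| < ϵ.
Factor: u^2 − 9 = (u + 3)(u - 3), so |u^2 − 9| = |u + 3|·|u - 3|.
Restrict δ ≤ 1. Then |u + 3| < 1 gives |u| < 4, so by the triangle inequality |u - 3| ≤ 4 + 3 = 7.
Hence |u^2 − 9| ≤ 7|u + 3|, which is < ϵ once |u + 3| < ϵ/7.
Take δ = min(1, ϵ/7). If 0 < |u + 3| < δ then both bounds hold and |u^2 − 9| ≤ 7|u + 3| < 7·(ϵ/7) = ϵ.

δ = min(1, ϵ/7)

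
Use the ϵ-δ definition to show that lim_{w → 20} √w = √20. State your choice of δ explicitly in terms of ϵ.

Fix ϵ > 0. We want δ > 0 such that 0 < |w − 20| < δ implies |√w − √20| < ϵ.
Multiplying by the conjugate, |√w − √20| = |w − 20|/(√w + √20).
Restrict δ ≤ 20 so that |w − 20| < 20 forces w > 0, and then √w + √20 > √20.
Hence |√w − √20| < |w − 20|/√20, which is < ϵ once |w − 20| < √20·ϵ.
Take δ = min(20, √20·ϵ). If 0 < |w − 20| < δ then w > 0 and |√w − √20| < |w − 20|/√20 < ϵ.

δ = min(20, √20·ϵ)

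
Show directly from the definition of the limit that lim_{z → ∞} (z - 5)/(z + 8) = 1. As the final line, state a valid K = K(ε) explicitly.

K = 13/ε

Let ε > 0. We seek K > 0 such that z > K implies |(z - 5)/(z + 8) − 1| < ε.
(z - 5)/(z + 8) − 1 = ((z - 5) − (z + 8)) / ((z + 8)) = -13/((z + 8)).
For z > 0 we have z + 8 > z, so |(z - 5)/(z + 8) − 1| = 13/((z + 8)) < 13/(z) = 13/z.
Thus |(z - 5)/(z + 8) − 1| < ε whenever z > 13/ε.
Take K = 13/ε. If z > K then |(z - 5)/(z + 8) − 1| < 13/z < ε.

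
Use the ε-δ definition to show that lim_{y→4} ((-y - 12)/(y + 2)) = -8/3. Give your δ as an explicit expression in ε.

Let ε > 0 be given. We want δ > 0 with 0 < |y − 4| < δ ⇒ |(-y - 12)/(y + 2) + 8/3| < ε.
Combining over a common denominator, (-y - 12)/(y + 2) + 8/3 = [(-y - 12)·6 − (-16)·(y + 2)] / [6·(y + 2)] = 10(y − 4) / (6(y + 2)).
So |(-y - 12)/(y + 2) + 8/3| = 10|y − 4| / (6·|y + 2|).
Require δ ≤ 3, so |y + 2| ≥ |6| − |y − 4| > 6 − 3 = 3.
Hence |(-y - 12)/(y + 2) + 8/3| < 10|y − 4|/(6·3) = (5/9)|y − 4|, which is < ε once |y − 4| < (9/5)ε.
Take δ = min(3, (9/5)ε). Then 0 < |y − 4| < δ forces both bounds, so |(-y - 12)/(y + 2) + 8/3| < ε.

δ = min(3, (9/5)ε)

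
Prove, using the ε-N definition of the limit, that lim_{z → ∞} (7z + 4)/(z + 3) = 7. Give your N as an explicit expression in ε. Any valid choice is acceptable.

N = 17/ε

Suppose ε > 0. We seek N > 0 such that z > N implies |(7z + 4)/(z + 3) − 7| < ε.
(7z + 4)/(z + 3) − 7 = ((7z + 4) − 7(z + 3)) / ((z + 3)) = -17/((z + 3)).
For z > 0 we have z + 3 > z, so |(7z + 4)/(z + 3) − 7| = 17/((z + 3)) < 17/(z) = 17/z.
Thus |(7z + 4)/(z + 3) − 7| < ε whenever z > 17/ε.
Take N = 17/ε. If z > N then |(7z + 4)/(z + 3) − 7| < 17/z < ε.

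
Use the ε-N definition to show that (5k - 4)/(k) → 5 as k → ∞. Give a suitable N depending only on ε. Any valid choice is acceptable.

N = 4/ε

Let ε > 0 be given. For k ≥ 1, |(5k - 4)/(k) − 5| = |-4|/((k)) = 4/((k)).
Since k ≥ k for k ≥ 1, this is ≤ 4/(k) = 4/k.
So |(5k - 4)/(k) − 5| < ε whenever k > 4/ε.
Take N = 4/ε. If k > N then |(5k - 4)/(k) − 5| ≤ 4/k < ε.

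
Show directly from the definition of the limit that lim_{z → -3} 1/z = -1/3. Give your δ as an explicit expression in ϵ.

δ = min(3/2, (9/2)ϵ)

Suppose ϵ > 0. We seek δ > 0 such that 0 < |z + 3| < δ implies |1/z + 1/3| < ϵ.
|1/z + 1/3| = |-3 − z|/(3·|z|) = |z + 3|/(3|z|).
Require δ ≤ 3/2 so that |z| > 3 − 3/2 = 3/2, hence 3|z| > 9/2.
Then |1/z + 1/3| < |z + 3|/(9/2), which is < ϵ when |z + 3| < (9/2)ϵ.
Take δ = min(3/2, (9/2)ϵ). Then 0 < |z + 3| < δ gives both |z + 3| < 3/2 and |z + 3| < (9/2)ϵ, so |1/z + 1/3| < ϵ.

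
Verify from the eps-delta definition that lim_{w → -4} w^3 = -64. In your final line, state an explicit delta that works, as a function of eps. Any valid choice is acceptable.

delta = min(1, eps/61)

Fix eps > 0. We seek delta > 0 with 0 < |w + 4| < delta ⇒ |w^3 + 64| < eps.
Factor: w^3 + 64 = (w + 4)(w^2 - 4w + 16), so |w^3 + 64| = |w + 4|·|w^2 - 4w + 16|.
Restrict delta ≤ 1. Then |w + 4| < 1 gives |w| < 5, so by the triangle inequality |w^2 - 4w + 16| ≤ 5^2 + 4·5 + 16 = 61.
Hence |w^3 + 64| ≤ 61|w + 4|, which is < eps once |w + 4| < eps/61.
Take delta = min(1, eps/61). If 0 < |w + 4| < delta then both bounds hold and |w^3 + 64| ≤ 61|w + 4| < 61·(eps/61) = eps.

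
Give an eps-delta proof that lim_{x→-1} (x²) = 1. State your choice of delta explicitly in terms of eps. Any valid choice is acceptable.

delta = min(1, eps/3)

Fix eps > 0. We seek delta > 0 with 0 < |x + 1| < delta ⇒ |x² − 1| < eps.
Factor: x² − 1 = (x + 1)(x - 1), so |x² − 1| = |x + 1|·|x - 1|.
Restrict delta ≤ 1. Then |x + 1| < 1 gives |x| < 2, so by the triangle inequality |x - 1| ≤ 2 + 1 = 3.
Hence |x² − 1| ≤ 3|x + 1|, which is < eps once |x + 1| < eps/3.
Take delta = min(1, eps/3). If 0 < |x + 1| < delta then both bounds hold and |x² − 1| ≤ 3|x + 1| < 3·(eps/3) = eps.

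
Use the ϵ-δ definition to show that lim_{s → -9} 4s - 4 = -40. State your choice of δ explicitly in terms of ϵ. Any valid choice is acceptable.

δ = ϵ/4

Let ϵ > 0. We need δ > 0 so that 0 < |s + 9| < δ implies |(4s - 4) + 40| < ϵ.
Since (4s - 4) + 40 = 4(s + 9), we have |(4s - 4) + 40| = 4|s + 9|.
So 4|s + 9| < ϵ exactly when |s + 9| < ϵ/4.
Choosing δ = ϵ/4 gives |(4s - 4) + 40| = 4|s + 9| < ϵ whenever |s + 9| < δ.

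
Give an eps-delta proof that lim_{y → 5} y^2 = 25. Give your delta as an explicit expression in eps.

Let eps > 0 be given. We seek delta > 0 with 0 < |y − 5| < delta ⇒ |y^2 − 25| < eps.
Factor: y^2 − 25 = (y − 5)(y + 5), so |y^2 − 25| = |y − 5|·|y + 5|.
Restrict delta ≤ 1. Then |y − 5| < 1 gives |y| < 6, so by the triangle inequality |y + 5| ≤ 6 + 5 = 11.
Hence |y^2 − 25| ≤ 11|y − 5|, which is < eps once |y − 5| < eps/11.
Take delta = min(1, eps/11). If 0 < |y − 5| < delta then both bounds hold and |y^2 − 25| ≤ 11|y − 5| < 11·(eps/11) = eps.

delta = min(1, eps/11)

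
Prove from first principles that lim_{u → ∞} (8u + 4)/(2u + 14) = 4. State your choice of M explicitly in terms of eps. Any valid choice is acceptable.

Let eps > 0. We seek M > 0 such that u > M implies |(8u + 4)/(2u + 14) − 4| < eps.
(8u + 4)/(2u + 14) − 4 = (2(8u + 4) − 8(2u + 14)) / (2(2u + 14)) = -104/(2(2u + 14)).
For u > 0 we have 2u + 14 > 2u, so |(8u + 4)/(2u + 14) − 4| = 104/(2(2u + 14)) < 104/(2·2u) = 26/u.
Thus |(8u + 4)/(2u + 14) − 4| < eps whenever u > 26/eps.
Take M = 26/eps. If u > M then |(8u + 4)/(2u + 14) − 4| < 26/u < eps.

M = 26/eps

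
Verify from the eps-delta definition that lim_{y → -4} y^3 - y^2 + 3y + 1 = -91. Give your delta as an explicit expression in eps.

delta = min(1, eps/73)

Let eps > 0. We want delta > 0 such that 0 < |y + 4| < delta implies |(y^3 - y^2 + 3y + 1) + 91| < eps.
(y^3 - y^2 + 3y + 1) + 91 = y^3 - y^2 + 3y + 92 = (y + 4)(y^2 - 5y + 23).
So |(y^3 - y^2 + 3y + 1) + 91| = |y + 4|·|y^2 - 5y + 23|.
Assume first that |y + 4| < 1, so |y| < 5. Then |y^2 - 5y + 23| ≤ 5^2 + 5·5 + 23 = 73.
Hence |(y^3 - y^2 + 3y + 1) + 91| ≤ 73|y + 4| < eps provided |y + 4| < eps/73.
Choosing delta = min(1, eps/73) ensures both conditions, hence |(y^3 - y^2 + 3y + 1) + 91| < eps.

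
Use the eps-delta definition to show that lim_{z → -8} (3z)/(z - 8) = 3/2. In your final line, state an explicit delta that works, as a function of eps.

Let eps > 0. We want delta > 0 with 0 < |z + 8| < delta ⇒ |(3z)/(z - 8) − (3/2)| < eps.
Combining over a common denominator, (3z)/(z - 8) − (3/2) = [(3z)·(-16) − (-24)·(z - 8)] / [(-16)·(z - 8)] = -24(z + 8) / ((-16)(z - 8)).
So |(3z)/(z - 8) − (3/2)| = 24|z + 8| / (16·|z − 8|).
Restrict delta ≤ 8. Then |z + 8| < 8 gives |z − 8| = |(z + 8) + (-16)| ≥ 16 − 8 = 8.
Hence |(3z)/(z - 8) − (3/2)| < 24|z + 8|/(16·8) = (3/16)|z + 8|, which is < eps once |z + 8| < (16/3)eps.
Take delta = min(8, (16/3)eps). Then 0 < |z + 8| < delta forces both bounds, so |(3z)/(z - 8) − (3/2)| < eps.

delta = min(8, (16/3)eps)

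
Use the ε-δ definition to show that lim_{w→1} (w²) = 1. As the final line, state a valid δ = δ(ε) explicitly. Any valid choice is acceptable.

Fix ε > 0. We seek δ > 0 with 0 < |w − 1| < δ ⇒ |w² − 1| < ε.
Factor: w² − 1 = (w − 1)(w + 1), so |w² − 1| = |w − 1|·|w + 1|.
Restrict δ ≤ 1. Then |w − 1| < 1 gives |w| < 2, so by the triangle inequality |w + 1| ≤ 2 + 1 = 3.
Hence |w² − 1| ≤ 3|w − 1|, which is < ε once |w − 1| < ε/3.
Take δ = min(1, ε/3). If 0 < |w − 1| < δ then both bounds hold and |w² − 1| ≤ 3|w − 1| < 3·(ε/3) = ε.

δ = min(1, ε/3)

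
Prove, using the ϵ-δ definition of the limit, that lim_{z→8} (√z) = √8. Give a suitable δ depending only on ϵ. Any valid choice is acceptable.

δ = min(8, √8·ϵ)

Fix ϵ > 0. We want δ > 0 such that 0 < |z − 8| < δ implies |√z − √8| < ϵ.
Multiplying by the conjugate, |√z − √8| = |z − 8|/(√z + √8).
Restrict δ ≤ 8 so that |z − 8| < 8 forces z > 0, and then √z + √8 > √8.
Hence |√z − √8| < |z − 8|/√8, which is < ϵ once |z − 8| < √8·ϵ.
Take δ = min(8, √8·ϵ). If 0 < |z − 8| < δ then z > 0 and |√z − √8| < |z − 8|/√8 < ϵ.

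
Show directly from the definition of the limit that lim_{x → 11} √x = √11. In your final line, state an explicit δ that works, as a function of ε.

Let ε > 0. We want δ > 0 such that 0 < |x − 11| < δ implies |√x − √11| < ε.
Rationalise: √x − √11 = (x − 11)/(√x + √11), so |√x − √11| = |x − 11|/(√x + √11).
Restrict δ ≤ 11 so that |x − 11| < 11 forces x > 0, and then √x + √11 > √11.
Hence |√x − √11| < |x − 11|/√11, which is < ε once |x − 11| < √11·ε.
Take δ = min(11, √11·ε). If 0 < |x − 11| < δ then x > 0 and |√x − √11| < |x − 11|/√11 < ε.

δ = min(11, √11·ε)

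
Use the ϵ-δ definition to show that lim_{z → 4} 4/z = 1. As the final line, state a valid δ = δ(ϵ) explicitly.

δ = min(2, 2ϵ)

Suppose ϵ > 0. We seek δ > 0 such that 0 < |z − 4| < δ implies |4/z − 1| < ϵ.
|4/z − 1| = 4·|4 − z|/(4·|z|) = 4|z − 4|/(4|z|).
Require δ ≤ 2 so that |z| > 4 − 2 = 2, hence 4|z| > 8.
Then |4/z − 1| < 4|z − 4|/8, which is < ϵ when |z − 4| < 2ϵ.
Take δ = min(2, 2ϵ). Then 0 < |z − 4| < δ gives both |z − 4| < 2 and |z − 4| < 2ϵ, so |4/z − 1| < ϵ.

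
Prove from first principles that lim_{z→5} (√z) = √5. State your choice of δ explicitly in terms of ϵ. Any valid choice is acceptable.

δ = min(5, √5·ϵ)

Let ϵ > 0 be given. We want δ > 0 such that 0 < |z − 5| < δ implies |√z − √5| < ϵ.
Rationalise: √z − √5 = (z − 5)/(√z + √5), so |√z − √5| = |z − 5|/(√z + √5).
Restrict δ ≤ 5 so that |z − 5| < 5 forces z > 0, and then √z + √5 > √5.
Hence |√z − √5| < |z − 5|/√5, which is < ϵ once |z − 5| < √5·ϵ.
Take δ = min(5, √5·ϵ). If 0 < |z − 5| < δ then z > 0 and |√z − √5| < |z − 5|/√5 < ϵ.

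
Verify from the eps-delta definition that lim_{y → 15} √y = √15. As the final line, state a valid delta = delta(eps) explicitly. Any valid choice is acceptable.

delta = min(15, √15·eps)

Let eps > 0 be given. We want delta > 0 such that 0 < |y − 15| < delta implies |√y − √15| < eps.
Multiplying by the conjugate, |√y − √15| = |y − 15|/(√y + √15).
Restrict delta ≤ 15 so that |y − 15| < 15 forces y > 0, and then √y + √15 > √15.
Hence |√y − √15| < |y − 15|/√15, which is < eps once |y − 15| < √15·eps.
Take delta = min(15, √15·eps). If 0 < |y − 15| < delta then y > 0 and |√y − √15| < |y − 15|/√15 < eps.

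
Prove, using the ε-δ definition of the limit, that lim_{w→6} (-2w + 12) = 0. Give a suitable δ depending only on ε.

δ = ε/2

Let ε > 0 be given. We need δ > 0 so that 0 < |w − 6| < δ implies |(-2w + 12)| < ε.
Since (-2w + 12) = -2(w − 6), we have |(-2w + 12)| = 2|w − 6|.
Thus it suffices that |w − 6| < ε/2.
Take δ = ε/2. If 0 < |w − 6| < δ then |(-2w + 12)| = 2|w − 6| < 2·(ε/2) = ε.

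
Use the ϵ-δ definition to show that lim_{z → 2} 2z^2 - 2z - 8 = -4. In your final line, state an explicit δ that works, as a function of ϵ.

δ = min(1, ϵ/8)

Suppose ϵ > 0. We want δ > 0 such that 0 < |z − 2| < δ implies |(2z^2 - 2z - 8) + 4| < ϵ.
(2z^2 - 2z - 8) + 4 = 2z^2 - 2z - 4 = (z − 2)(2z + 2).
So |(2z^2 - 2z - 8) + 4| = |z − 2|·|2z + 2|.
Require δ ≤ 1. Then |z − 2| < 1 gives |z| < 3, and by the triangle inequality |2z + 2| ≤ 2·3 + 2 = 8.
Hence |(2z^2 - 2z - 8) + 4| ≤ 8|z − 2| < ϵ provided |z − 2| < ϵ/8.
Take δ = min(1, ϵ/8). Then 0 < |z − 2| < δ gives both |z − 2| < 1 and |z − 2| < ϵ/8, so |(2z^2 - 2z - 8) + 4| < ϵ.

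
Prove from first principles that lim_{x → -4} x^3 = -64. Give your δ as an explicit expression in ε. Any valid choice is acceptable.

Let ε > 0. We seek δ > 0 with 0 < |x + 4| < δ ⇒ |x^3 + 64| < ε.
Factor: x^3 + 64 = (x + 4)(x^2 - 4x + 16), so |x^3 + 64| = |x + 4|·|x^2 - 4x + 16|.
Restrict δ ≤ 1. Then |x + 4| < 1 gives |x| < 5, so by the triangle inequality |x^2 - 4x + 16| ≤ 5^2 + 4·5 + 16 = 61.
Hence |x^3 + 64| ≤ 61|x + 4|, which is < ε once |x + 4| < ε/61.
Take δ = min(1, ε/61). If 0 < |x + 4| < δ then both bounds hold and |x^3 + 64| ≤ 61|x + 4| < 61·(ε/61) = ε.

δ = min(1, ε/61)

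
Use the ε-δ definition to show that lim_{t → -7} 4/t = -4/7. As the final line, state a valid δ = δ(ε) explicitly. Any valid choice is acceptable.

δ = min(7/2, (49/8)ε)

Fix ε > 0. We seek δ > 0 such that 0 < |t + 7| < δ implies |4/t + 4/7| < ε.
|4/t + 4/7| = 4·|-7 − t|/(7·|t|) = 4|t + 7|/(7|t|).
Require δ ≤ 7/2 so that |t| > 7 − 7/2 = 7/2, hence 7|t| > 49/2.
Then |4/t + 4/7| < 4|t + 7|/(49/2), which is < ε when |t + 7| < (49/8)ε.
Take δ = min(7/2, (49/8)ε). Then 0 < |t + 7| < δ gives both |t + 7| < 7/2 and |t + 7| < (49/8)ε, so |4/t + 4/7| < ε.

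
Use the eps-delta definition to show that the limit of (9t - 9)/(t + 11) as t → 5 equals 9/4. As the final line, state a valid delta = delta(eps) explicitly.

Suppose eps > 0. We want delta > 0 with 0 < |t − 5| < delta ⇒ |(9t - 9)/(t + 11) − (9/4)| < eps.
Combining over a common denominator, (9t - 9)/(t + 11) − (9/4) = [(9t - 9)·16 − 36·(t + 11)] / [16·(t + 11)] = 108(t − 5) / (16(t + 11)).
So |(9t - 9)/(t + 11) − (9/4)| = 108|t − 5| / (16·|t + 11|).
Restrict delta ≤ 8. Then |t − 5| < 8 gives |t + 11| = |(t − 5) + 16| ≥ 16 − 8 = 8.
Hence |(9t - 9)/(t + 11) − (9/4)| < 108|t − 5|/(16·8) = (27/32)|t − 5|, which is < eps once |t − 5| < (32/27)eps.
Take delta = min(8, (32/27)eps). Then 0 < |t − 5| < delta forces both bounds, so |(9t - 9)/(t + 11) − (9/4)| < eps.

delta = min(8, (32/27)eps)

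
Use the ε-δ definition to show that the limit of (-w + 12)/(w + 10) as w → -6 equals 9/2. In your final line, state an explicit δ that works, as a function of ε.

Let ε > 0. We want δ > 0 with 0 < |w + 6| < δ ⇒ |(-w + 12)/(w + 10) − (9/2)| < ε.
Combining over a common denominator, (-w + 12)/(w + 10) − (9/2) = [(-w + 12)·4 − 18·(w + 10)] / [4·(w + 10)] = -22(w + 6) / (4(w + 10)).
So |(-w + 12)/(w + 10) − (9/2)| = 22|w + 6| / (4·|w + 10|).
Restrict δ ≤ 2. Then |w + 6| < 2 gives |w + 10| = |(w + 6) + 4| ≥ 4 − 2 = 2.
Hence |(-w + 12)/(w + 10) − (9/2)| < 22|w + 6|/(4·2) = (11/4)|w + 6|, which is < ε once |w + 6| < (4/11)ε.
Take δ = min(2, (4/11)ε). Then 0 < |w + 6| < δ forces both bounds, so |(-w + 12)/(w + 10) − (9/2)| < ε.

δ = min(2, (4/11)ε)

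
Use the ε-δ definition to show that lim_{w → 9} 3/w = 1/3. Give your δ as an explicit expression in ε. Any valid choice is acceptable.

Fix ε > 0. We seek δ > 0 such that 0 < |w − 9| < δ implies |3/w − (1/3)| < ε.
|3/w − (1/3)| = 3·|9 − w|/(9·|w|) = 3|w − 9|/(9|w|).
Require δ ≤ 9/2 so that |w| > 9 − 9/2 = 9/2, hence 9|w| > 81/2.
Then |3/w − (1/3)| < 3|w − 9|/(81/2), which is < ε when |w − 9| < (27/2)ε.
Take δ = min(9/2, (27/2)ε). Then 0 < |w − 9| < δ gives both |w − 9| < 9/2 and |w − 9| < (27/2)ε, so |3/w − (1/3)| < ε.

δ = min(9/2, (27/2)ε)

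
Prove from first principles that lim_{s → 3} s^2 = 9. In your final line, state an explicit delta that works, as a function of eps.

delta = min(1, eps/7)

Let eps > 0 be given. We seek delta > 0 with 0 < |s − 3| < delta ⇒ |s^2 − 9| < eps.
Factor: s^2 − 9 = (s − 3)(s + 3), so |s^2 − 9| = |s − 3|·|s + 3|.
Restrict delta ≤ 1. Then |s − 3| < 1 gives |s| < 4, so by the triangle inequality |s + 3| ≤ 4 + 3 = 7.
Hence |s^2 − 9| ≤ 7|s − 3|, which is < eps once |s − 3| < eps/7.
Take delta = min(1, eps/7). If 0 < |s − 3| < delta then both bounds hold and |s^2 − 9| ≤ 7|s − 3| < 7·(eps/7) = eps.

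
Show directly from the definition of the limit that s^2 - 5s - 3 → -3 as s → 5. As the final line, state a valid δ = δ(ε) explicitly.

Let ε > 0 be given. We want δ > 0 such that 0 < |s − 5| < δ implies |(s^2 - 5s - 3) + 3| < ε.
(s^2 - 5s - 3) + 3 = s^2 - 5s = (s − 5)(s).
So |(s^2 - 5s - 3) + 3| = |s − 5|·|s|.
Require δ ≤ 1. Then |s − 5| < 1 gives |s| < 6, and by the triangle inequality |s| ≤ 6 = 6.
Hence |(s^2 - 5s - 3) + 3| ≤ 6|s − 5| < ε provided |s − 5| < ε/6.
Choosing δ = min(1, ε/6) ensures both conditions, hence |(s^2 - 5s - 3) + 3| < ε.

δ = min(1, ε/6)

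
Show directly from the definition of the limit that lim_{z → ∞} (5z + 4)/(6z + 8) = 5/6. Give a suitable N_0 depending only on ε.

Let ε > 0 be given. We seek N_0 > 0 such that z > N_0 implies |(5z + 4)/(6z + 8) − (5/6)| < ε.
(5z + 4)/(6z + 8) − (5/6) = (6(5z + 4) − 5(6z + 8)) / (6(6z + 8)) = -16/(6(6z + 8)).
For z > 0 we have 6z + 8 > 6z, so |(5z + 4)/(6z + 8) − (5/6)| = 16/(6(6z + 8)) < 16/(6·6z) = (4/9)/z.
Thus |(5z + 4)/(6z + 8) − (5/6)| < ε whenever z > (4/9)/ε.
Take N_0 = (4/9)/ε. If z > N_0 then |(5z + 4)/(6z + 8) − (5/6)| < (4/9)/z < ε.

N_0 = (4/9)/ε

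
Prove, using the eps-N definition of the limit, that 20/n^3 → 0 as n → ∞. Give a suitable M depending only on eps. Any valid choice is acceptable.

M = (20/eps)^{1/3}

Fix eps > 0. For n ≥ 1, |20/n^3 − 0| = 20/n^3.
20/n^3 < eps ⇔ n^3 > 20/eps ⇔ n > (20/eps)^{1/3}.
Take M = (20/eps)^{1/3}. Then n > M implies 20/n^3 < eps.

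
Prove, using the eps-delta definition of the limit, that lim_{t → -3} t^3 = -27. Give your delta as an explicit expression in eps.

delta = min(1, eps/37)

Let eps > 0. We seek delta > 0 with 0 < |t + 3| < delta ⇒ |t^3 + 27| < eps.
Factor: t^3 + 27 = (t + 3)(t^2 - 3t + 9), so |t^3 + 27| = |t + 3|·|t^2 - 3t + 9|.
Impose delta ≤ 1 so that |t| < 4; then |t^2 - 3t + 9| ≤ 37.
Hence |t^3 + 27| ≤ 37|t + 3|, which is < eps once |t + 3| < eps/37.
Take delta = min(1, eps/37). If 0 < |t + 3| < delta then both bounds hold and |t^3 + 27| ≤ 37|t + 3| < 37·(eps/37) = eps.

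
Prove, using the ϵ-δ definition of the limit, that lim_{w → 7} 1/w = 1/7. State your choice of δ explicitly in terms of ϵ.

δ = min(7/2, (49/2)ϵ)

Fix ϵ > 0. We seek δ > 0 such that 0 < |w − 7| < δ implies |1/w − (1/7)| < ϵ.
|1/w − (1/7)| = |7 − w|/(7·|w|) = |w − 7|/(7|w|).
Require δ ≤ 7/2 so that |w| > 7 − 7/2 = 7/2, hence 7|w| > 49/2.
Then |1/w − (1/7)| < |w − 7|/(49/2), which is < ϵ when |w − 7| < (49/2)ϵ.
Take δ = min(7/2, (49/2)ϵ). Then 0 < |w − 7| < δ gives both |w − 7| < 7/2 and |w − 7| < (49/2)ϵ, so |1/w − (1/7)| < ϵ.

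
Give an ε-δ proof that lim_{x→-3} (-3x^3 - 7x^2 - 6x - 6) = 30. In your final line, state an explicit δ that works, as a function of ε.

δ = min(1, ε/68)

Fix ε > 0. We want δ > 0 such that 0 < |x + 3| < δ implies |(-3x^3 - 7x^2 - 6x - 6) − 30| < ε.
(-3x^3 - 7x^2 - 6x - 6) − 30 = -3x^3 - 7x^2 - 6x - 36 = (x + 3)(-3x^2 + 2x - 12).
So |(-3x^3 - 7x^2 - 6x - 6) − 30| = |x + 3|·|-3x^2 + 2x - 12|.
Assume first that |x + 3| < 1, so |x| < 4. Then |-3x^2 + 2x - 12| ≤ 3·4^2 + 2·4 + 12 = 68.
Hence |(-3x^3 - 7x^2 - 6x - 6) − 30| ≤ 68|x + 3| < ε provided |x + 3| < ε/68.
Take δ = min(1, ε/68). Then 0 < |x + 3| < δ gives both |x + 3| < 1 and |x + 3| < ε/68, so |(-3x^3 - 7x^2 - 6x - 6) − 30| < ε.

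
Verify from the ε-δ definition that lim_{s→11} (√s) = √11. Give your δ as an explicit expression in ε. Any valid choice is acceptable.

δ = min(11, √11·ε)

Let ε > 0. We want δ > 0 such that 0 < |s − 11| < δ implies |√s − √11| < ε.
Rationalise: √s − √11 = (s − 11)/(√s + √11), so |√s − √11| = |s − 11|/(√s + √11).
Restrict δ ≤ 11 so that |s − 11| < 11 forces s > 0, and then √s + √11 > √11.
Hence |√s − √11| < |s − 11|/√11, which is < ε once |s − 11| < √11·ε.
Take δ = min(11, √11·ε). If 0 < |s − 11| < δ then s > 0 and |√s − √11| < |s − 11|/√11 < ε.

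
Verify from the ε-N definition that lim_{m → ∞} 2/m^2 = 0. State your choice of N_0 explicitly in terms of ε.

Let ε > 0. For m ≥ 1, |2/m^2 − 0| = 2/m^2.
2/m^2 < ε ⇔ m^2 > 2/ε ⇔ m > (2/ε)^{1/2}.
Take N_0 = (2/ε)^{1/2}. Then m > N_0 implies 2/m^2 < ε.

N_0 = (2/ε)^{1/2}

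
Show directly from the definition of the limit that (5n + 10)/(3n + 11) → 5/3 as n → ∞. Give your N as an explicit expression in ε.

N = (25/9)/ε

Let ε > 0. For n ≥ 1, |(5n + 10)/(3n + 11) − (5/3)| = |-25|/(3(3n + 11)) = 25/(3(3n + 11)).
Since 3n + 11 ≥ 3n for n ≥ 1, this is ≤ 25/(3·3n) = (25/9)/n.
So |(5n + 10)/(3n + 11) − (5/3)| < ε whenever n > (25/9)/ε.
Take N = (25/9)/ε. If n > N then |(5n + 10)/(3n + 11) − (5/3)| ≤ (25/9)/n < ε.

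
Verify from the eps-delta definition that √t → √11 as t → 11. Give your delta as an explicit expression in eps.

Suppose eps > 0. We want delta > 0 such that 0 < |t − 11| < delta implies |√t − √11| < eps.
Multiplying by the conjugate, |√t − √11| = |t − 11|/(√t + √11).
Restrict delta ≤ 11 so that |t − 11| < 11 forces t > 0, and then √t + √11 > √11.
Hence |√t − √11| < |t − 11|/√11, which is < eps once |t − 11| < √11·eps.
Take delta = min(11, √11·eps). If 0 < |t − 11| < delta then t > 0 and |√t − √11| < |t − 11|/√11 < eps.

delta = min(11, √11·eps)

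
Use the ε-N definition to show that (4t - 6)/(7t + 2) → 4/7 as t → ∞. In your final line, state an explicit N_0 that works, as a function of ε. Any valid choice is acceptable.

N_0 = (50/49)/ε

Let ε > 0. We seek N_0 > 0 such that t > N_0 implies |(4t - 6)/(7t + 2) − (4/7)| < ε.
(4t - 6)/(7t + 2) − (4/7) = (7(4t - 6) − 4(7t + 2)) / (7(7t + 2)) = -50/(7(7t + 2)).
For t > 0 we have 7t + 2 > 7t, so |(4t - 6)/(7t + 2) − (4/7)| = 50/(7(7t + 2)) < 50/(7·7t) = (50/49)/t.
Thus |(4t - 6)/(7t + 2) − (4/7)| < ε whenever t > (50/49)/ε.
Take N_0 = (50/49)/ε. If t > N_0 then |(4t - 6)/(7t + 2) − (4/7)| < (50/49)/t < ε.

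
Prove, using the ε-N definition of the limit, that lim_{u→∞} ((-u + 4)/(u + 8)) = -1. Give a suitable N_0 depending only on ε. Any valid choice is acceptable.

Let ε > 0. We seek N_0 > 0 such that u > N_0 implies |(-u + 4)/(u + 8) + 1| < ε.
(-u + 4)/(u + 8) + 1 = ((-u + 4) − (-1)(u + 8)) / ((u + 8)) = 12/((u + 8)).
For u > 0 we have u + 8 > u, so |(-u + 4)/(u + 8) + 1| = 12/((u + 8)) < 12/(u) = 12/u.
Thus |(-u + 4)/(u + 8) + 1| < ε whenever u > 12/ε.
Take N_0 = 12/ε. If u > N_0 then |(-u + 4)/(u + 8) + 1| < 12/u < ε.

N_0 = 12/ε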